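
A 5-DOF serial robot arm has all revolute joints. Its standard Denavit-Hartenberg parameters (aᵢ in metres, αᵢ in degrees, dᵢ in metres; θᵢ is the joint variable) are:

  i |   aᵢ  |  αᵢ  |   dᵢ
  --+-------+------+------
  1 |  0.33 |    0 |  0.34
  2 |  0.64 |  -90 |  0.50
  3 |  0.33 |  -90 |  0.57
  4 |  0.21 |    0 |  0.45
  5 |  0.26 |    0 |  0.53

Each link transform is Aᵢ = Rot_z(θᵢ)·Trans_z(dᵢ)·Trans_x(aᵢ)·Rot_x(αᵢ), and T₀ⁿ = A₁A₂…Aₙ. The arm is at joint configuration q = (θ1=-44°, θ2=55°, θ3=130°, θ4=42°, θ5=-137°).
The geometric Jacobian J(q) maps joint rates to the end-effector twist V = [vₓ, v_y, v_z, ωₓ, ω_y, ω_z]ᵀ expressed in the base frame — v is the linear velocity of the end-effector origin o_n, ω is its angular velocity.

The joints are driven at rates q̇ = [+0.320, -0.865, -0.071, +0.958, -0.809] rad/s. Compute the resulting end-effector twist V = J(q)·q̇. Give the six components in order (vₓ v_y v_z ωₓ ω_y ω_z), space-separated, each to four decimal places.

0.4685 0.2308 -0.0009 -0.0985 -0.0915 -0.4492

o_n = [-0.2951, 0.3686, 1.1149]
J₁: ẑ×o_n = [-0.3686, -0.2951, 0.0000], ω = ẑ
J2: z=[0.0000, 0.0000, 1.0000] o=[0.2374, -0.2292, 0.3400] → [-0.5979, -0.5325, 0.0000, 0.0000, 0.0000, 1.0000]
J3: z=[-0.1908, 0.9816, 0.0000] o=[0.8656, -0.1071, 0.8400] → [0.2699, 0.0525, 1.0486, -0.1908, 0.9816, 0.0000]
J4: z=[-0.7520, -0.1462, 0.6428] o=[0.5486, 0.4119, 0.5872] → [-0.0493, -0.1455, -0.0908, -0.7520, -0.1462, 0.6428]
J5: z=[-0.7520, -0.1462, 0.6428] o=[0.1386, 0.1891, 0.7569] → [-0.1678, -0.0095, -0.1984, -0.7520, -0.1462, 0.6428]
V = J·q̇ = [0.4685, 0.2308, -0.0009, -0.0985, -0.0915, -0.4492]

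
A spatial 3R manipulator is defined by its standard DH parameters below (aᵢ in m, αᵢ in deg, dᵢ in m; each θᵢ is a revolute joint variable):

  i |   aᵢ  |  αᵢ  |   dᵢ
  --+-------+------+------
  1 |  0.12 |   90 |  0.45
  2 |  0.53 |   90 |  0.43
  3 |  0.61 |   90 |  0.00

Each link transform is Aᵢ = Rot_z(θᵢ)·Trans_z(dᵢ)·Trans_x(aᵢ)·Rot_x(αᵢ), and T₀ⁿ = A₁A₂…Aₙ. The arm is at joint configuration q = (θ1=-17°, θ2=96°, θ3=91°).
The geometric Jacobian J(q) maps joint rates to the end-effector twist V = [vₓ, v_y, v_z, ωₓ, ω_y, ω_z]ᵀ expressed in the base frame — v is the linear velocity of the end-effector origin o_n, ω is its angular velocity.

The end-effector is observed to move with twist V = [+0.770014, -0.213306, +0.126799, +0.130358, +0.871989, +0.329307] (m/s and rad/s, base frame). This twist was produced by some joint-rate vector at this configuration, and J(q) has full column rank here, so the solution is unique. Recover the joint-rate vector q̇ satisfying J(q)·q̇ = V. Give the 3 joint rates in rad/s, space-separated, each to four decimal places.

0.3430 -0.8720 -0.1310

o_n = [-0.2412, -1.0137, 0.9665]
J₁: ẑ×o_n = [1.0137, -0.2412, 0.0000], ω = ẑ
J2: z=[-0.2924, -0.9563, 0.0000] o=[0.1148, -0.0351, 0.4500] → [-0.4939, 0.1510, -0.0543, -0.2924, -0.9563, 0.0000]
J3: z=[0.9511, -0.2908, 0.1045] o=[-0.0639, -0.4301, 0.9771] → [0.0641, -0.0085, -0.6066, 0.9511, -0.2908, 0.1045]
q̇ = J⁺·V = [0.3430, -0.8720, -0.1310]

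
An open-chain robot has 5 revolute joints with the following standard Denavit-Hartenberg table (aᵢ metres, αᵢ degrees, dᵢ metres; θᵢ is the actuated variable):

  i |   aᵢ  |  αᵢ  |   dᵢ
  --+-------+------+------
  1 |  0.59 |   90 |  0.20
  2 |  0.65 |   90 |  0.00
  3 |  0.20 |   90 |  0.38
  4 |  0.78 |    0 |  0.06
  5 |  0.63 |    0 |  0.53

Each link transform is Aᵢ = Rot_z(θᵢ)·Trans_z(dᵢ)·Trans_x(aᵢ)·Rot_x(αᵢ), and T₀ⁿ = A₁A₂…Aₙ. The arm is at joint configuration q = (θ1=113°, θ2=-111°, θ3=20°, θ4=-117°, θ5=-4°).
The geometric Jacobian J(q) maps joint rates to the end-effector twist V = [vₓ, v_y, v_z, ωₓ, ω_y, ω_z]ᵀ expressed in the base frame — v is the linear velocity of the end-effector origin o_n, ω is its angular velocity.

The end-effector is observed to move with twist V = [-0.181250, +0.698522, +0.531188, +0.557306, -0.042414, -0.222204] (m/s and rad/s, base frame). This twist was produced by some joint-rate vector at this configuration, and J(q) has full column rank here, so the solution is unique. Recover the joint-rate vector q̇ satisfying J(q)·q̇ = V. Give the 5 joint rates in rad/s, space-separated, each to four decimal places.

-0.1420 0.9550 0.2110 -0.4560 0.9440

o_n = [-1.1471, 0.8646, -0.4818]
J₁: ẑ×o_n = [-0.8646, -1.1471, 0.0000], ω = ẑ
J2: z=[0.9205, 0.3907, 0.0000] o=[-0.2305, 0.5431, 0.2000] → [-0.2664, 0.6276, 0.6541, 0.9205, 0.3907, 0.0000]
J3: z=[0.3648, -0.8594, 0.3584] o=[-0.1395, 0.3287, -0.4068] → [-0.1277, -0.3338, -0.6704, 0.3648, -0.8594, 0.3584]
J4: z=[-0.8171, -0.4800, -0.3193] o=[0.0884, -0.0332, -0.4461] → [0.3038, 0.3654, -1.3266, -0.8171, -0.4800, -0.3193]
J5: z=[-0.8171, -0.4800, -0.3193] o=[-0.3722, 0.5977, -0.4037] → [0.1227, 0.1836, -0.5900, -0.8171, -0.4800, -0.3193]
q̇ = J⁺·V = [-0.1420, 0.9550, 0.2110, -0.4560, 0.9440]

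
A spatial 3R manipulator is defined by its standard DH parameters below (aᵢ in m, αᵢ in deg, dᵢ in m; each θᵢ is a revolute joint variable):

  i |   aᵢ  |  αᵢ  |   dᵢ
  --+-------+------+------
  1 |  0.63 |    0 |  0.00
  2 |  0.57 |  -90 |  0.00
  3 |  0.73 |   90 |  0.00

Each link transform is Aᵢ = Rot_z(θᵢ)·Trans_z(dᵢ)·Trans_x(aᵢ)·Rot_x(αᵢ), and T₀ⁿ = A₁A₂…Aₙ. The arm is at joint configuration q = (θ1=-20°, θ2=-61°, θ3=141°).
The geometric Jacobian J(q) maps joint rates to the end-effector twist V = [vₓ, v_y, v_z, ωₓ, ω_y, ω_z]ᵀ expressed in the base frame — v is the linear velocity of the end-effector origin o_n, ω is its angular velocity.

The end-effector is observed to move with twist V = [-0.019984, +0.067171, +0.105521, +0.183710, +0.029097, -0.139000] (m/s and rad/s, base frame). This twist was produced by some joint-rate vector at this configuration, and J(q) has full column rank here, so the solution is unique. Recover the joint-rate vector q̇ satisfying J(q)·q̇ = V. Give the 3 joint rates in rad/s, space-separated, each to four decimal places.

o_n = [0.5924, -0.2181, -0.4594]
J₁: ẑ×o_n = [0.2181, 0.5924, -0.0000], ω = ẑ
J2: z=[0.0000, 0.0000, 1.0000] o=[0.5920, -0.2155, 0.0000] → [0.0027, 0.0004, -0.0000, 0.0000, 0.0000, 1.0000]
J3: z=[0.9877, 0.1564, 0.0000] o=[0.6812, -0.7785, 0.0000] → [-0.0719, 0.4537, 0.5673, 0.9877, 0.1564, 0.0000]
q̇ = J⁺·V = [-0.0290, -0.1100, 0.1860]

-0.0290 -0.1100 0.1860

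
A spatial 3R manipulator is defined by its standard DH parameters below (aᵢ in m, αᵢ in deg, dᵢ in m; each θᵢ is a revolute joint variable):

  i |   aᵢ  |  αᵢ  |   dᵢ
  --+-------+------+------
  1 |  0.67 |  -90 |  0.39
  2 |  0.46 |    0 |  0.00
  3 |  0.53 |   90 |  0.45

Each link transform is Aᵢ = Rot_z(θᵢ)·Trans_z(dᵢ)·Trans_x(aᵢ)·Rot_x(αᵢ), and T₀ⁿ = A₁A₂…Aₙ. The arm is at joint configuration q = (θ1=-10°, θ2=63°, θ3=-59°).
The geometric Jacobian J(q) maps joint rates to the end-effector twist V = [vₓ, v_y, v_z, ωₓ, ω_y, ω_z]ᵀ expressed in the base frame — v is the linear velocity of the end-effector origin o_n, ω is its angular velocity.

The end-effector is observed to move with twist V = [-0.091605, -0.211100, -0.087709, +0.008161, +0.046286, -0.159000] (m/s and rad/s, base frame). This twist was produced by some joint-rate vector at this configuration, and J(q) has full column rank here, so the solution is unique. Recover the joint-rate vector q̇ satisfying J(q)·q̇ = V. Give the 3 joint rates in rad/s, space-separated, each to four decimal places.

o_n = [1.4643, 0.1987, -0.0568]
J₁: ẑ×o_n = [-0.1987, 1.4643, 0.0000], ω = ẑ
J2: z=[0.1736, 0.9848, 0.0000] o=[0.6598, -0.1163, 0.3900] → [-0.4400, 0.0776, -0.7375, 0.1736, 0.9848, 0.0000]
J3: z=[0.1736, 0.9848, 0.0000] o=[0.8655, -0.1526, -0.0199] → [-0.0364, 0.0064, -0.5287, 0.1736, 0.9848, 0.0000]
q̇ = J⁺·V = [-0.1590, 0.3010, -0.2540]

-0.1590 0.3010 -0.2540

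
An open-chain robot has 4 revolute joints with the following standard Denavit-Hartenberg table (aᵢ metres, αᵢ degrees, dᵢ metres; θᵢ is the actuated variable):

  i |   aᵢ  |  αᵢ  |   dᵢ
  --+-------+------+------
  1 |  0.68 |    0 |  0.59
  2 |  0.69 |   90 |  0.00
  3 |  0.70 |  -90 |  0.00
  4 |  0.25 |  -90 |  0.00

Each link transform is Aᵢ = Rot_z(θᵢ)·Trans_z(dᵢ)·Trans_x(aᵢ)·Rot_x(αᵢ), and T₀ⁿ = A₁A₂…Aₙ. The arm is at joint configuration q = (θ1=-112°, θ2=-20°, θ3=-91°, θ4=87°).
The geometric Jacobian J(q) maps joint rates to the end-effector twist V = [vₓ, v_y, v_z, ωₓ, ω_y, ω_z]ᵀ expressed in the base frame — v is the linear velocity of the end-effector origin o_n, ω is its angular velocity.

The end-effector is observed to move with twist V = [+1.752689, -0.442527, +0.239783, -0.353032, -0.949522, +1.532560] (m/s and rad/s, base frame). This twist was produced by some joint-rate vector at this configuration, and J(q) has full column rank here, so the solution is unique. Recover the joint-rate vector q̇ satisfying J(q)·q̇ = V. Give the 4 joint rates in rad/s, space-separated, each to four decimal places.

o_n = [-0.5226, -1.3011, -0.1230]
J₁: ẑ×o_n = [1.3011, -0.5226, 0.0000], ω = ẑ
J2: z=[0.0000, 0.0000, 1.0000] o=[-0.2547, -0.6305, 0.5900] → [0.6706, -0.2678, 0.0000, 0.0000, 0.0000, 1.0000]
J3: z=[-0.7431, 0.6691, 0.0000] o=[-0.7164, -1.1433, 0.5900] → [-0.4771, -0.5298, -0.0124, -0.7431, 0.6691, 0.0000]
J4: z=[-0.6690, -0.7430, -0.0175] o=[-0.7083, -1.1342, -0.1099] → [0.0068, -0.0120, 0.2496, -0.6690, -0.7430, -0.0175]
q̇ = J⁺·V = [0.8400, 0.7090, -0.3730, 0.9420]

0.8400 0.7090 -0.3730 0.9420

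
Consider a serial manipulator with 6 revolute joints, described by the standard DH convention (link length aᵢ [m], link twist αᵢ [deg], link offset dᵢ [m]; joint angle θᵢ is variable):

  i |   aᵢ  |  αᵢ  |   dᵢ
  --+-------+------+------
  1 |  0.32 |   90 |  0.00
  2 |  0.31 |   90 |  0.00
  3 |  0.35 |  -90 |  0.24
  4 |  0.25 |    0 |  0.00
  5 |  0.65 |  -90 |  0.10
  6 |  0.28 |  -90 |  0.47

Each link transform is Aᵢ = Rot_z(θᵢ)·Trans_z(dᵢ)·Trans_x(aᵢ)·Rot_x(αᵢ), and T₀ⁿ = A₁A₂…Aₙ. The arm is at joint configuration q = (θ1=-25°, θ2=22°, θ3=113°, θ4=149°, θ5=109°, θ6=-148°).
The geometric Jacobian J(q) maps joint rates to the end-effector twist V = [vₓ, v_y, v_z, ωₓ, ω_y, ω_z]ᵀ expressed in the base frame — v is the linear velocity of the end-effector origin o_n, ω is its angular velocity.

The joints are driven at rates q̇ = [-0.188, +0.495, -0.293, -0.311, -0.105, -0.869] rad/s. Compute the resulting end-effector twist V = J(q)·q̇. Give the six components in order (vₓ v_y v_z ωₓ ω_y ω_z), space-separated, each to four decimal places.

0.4294 -0.3749 0.2267 0.4928 -0.0920 0.5190

o_n = [0.2417, -0.5233, -0.6120]
J₁: ẑ×o_n = [0.5233, 0.2417, -0.0000], ω = ẑ
J2: z=[-0.4226, -0.9063, 0.0000] o=[0.2900, -0.1352, 0.0000] → [0.5547, -0.2586, 0.1202, -0.4226, -0.9063, 0.0000]
J3: z=[0.3395, -0.1583, -0.9272] o=[0.5505, -0.2567, 0.1161] → [-0.1319, 0.5335, -0.1394, 0.3395, -0.1583, -0.9272]
J4: z=[-0.6084, 0.7148, -0.3448] o=[0.3809, -0.5331, -0.1576] → [-0.3214, -0.2284, 0.0935, -0.6084, 0.7148, -0.3448]
J5: z=[-0.6084, 0.7148, -0.3448] o=[0.4909, -0.3668, -0.0069] → [-0.4865, -0.2822, 0.2734, -0.6084, 0.7148, -0.3448]
J6: z=[-0.6311, -0.6992, -0.3359] o=[0.7429, -0.3039, -0.6111] → [-0.0731, 0.1678, -0.2119, -0.6311, -0.6992, -0.3359]
V = J·q̇ = [0.4294, -0.3749, 0.2267, 0.4928, -0.0920, 0.5190]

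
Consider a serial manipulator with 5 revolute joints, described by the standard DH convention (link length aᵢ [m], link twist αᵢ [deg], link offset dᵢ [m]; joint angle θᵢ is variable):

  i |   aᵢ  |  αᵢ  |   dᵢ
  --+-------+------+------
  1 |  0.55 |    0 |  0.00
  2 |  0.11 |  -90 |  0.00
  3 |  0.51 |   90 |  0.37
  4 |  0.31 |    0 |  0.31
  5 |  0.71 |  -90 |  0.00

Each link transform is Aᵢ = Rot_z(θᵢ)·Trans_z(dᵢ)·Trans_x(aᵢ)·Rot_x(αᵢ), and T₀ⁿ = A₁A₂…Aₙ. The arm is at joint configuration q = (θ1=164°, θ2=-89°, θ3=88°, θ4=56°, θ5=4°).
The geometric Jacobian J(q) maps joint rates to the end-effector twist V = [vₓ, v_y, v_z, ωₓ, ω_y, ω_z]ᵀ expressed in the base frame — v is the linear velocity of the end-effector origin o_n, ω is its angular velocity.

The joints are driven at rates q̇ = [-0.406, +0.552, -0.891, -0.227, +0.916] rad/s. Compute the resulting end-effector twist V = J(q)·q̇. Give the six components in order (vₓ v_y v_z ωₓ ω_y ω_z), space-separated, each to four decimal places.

-0.0144 0.9813 0.6734 1.0389 0.4345 0.1700

o_n = [-1.6102, 0.9135, -1.0269]
J₁: ẑ×o_n = [-0.9135, -1.6102, 0.0000], ω = ẑ
J2: z=[0.0000, 0.0000, 1.0000] o=[-0.5287, 0.1516, 0.0000] → [-0.7619, -1.0815, 0.0000, 0.0000, 0.0000, 1.0000]
J3: z=[-0.9659, 0.2588, 0.0000] o=[-0.5002, 0.2579, 0.0000] → [-0.2658, -0.9919, -0.3460, -0.9659, 0.2588, 0.0000]
J4: z=[0.2587, 0.9653, 0.0349] o=[-0.8530, 0.3708, -0.5097] → [-0.5182, 0.1074, 0.8713, 0.2587, 0.9653, 0.0349]
J5: z=[0.2587, 0.9653, 0.0349] o=[-1.0195, 0.7424, -0.6721] → [-0.3485, 0.0712, 0.6145, 0.2587, 0.9653, 0.0349]
V = J·q̇ = [-0.0144, 0.9813, 0.6734, 1.0389, 0.4345, 0.1700]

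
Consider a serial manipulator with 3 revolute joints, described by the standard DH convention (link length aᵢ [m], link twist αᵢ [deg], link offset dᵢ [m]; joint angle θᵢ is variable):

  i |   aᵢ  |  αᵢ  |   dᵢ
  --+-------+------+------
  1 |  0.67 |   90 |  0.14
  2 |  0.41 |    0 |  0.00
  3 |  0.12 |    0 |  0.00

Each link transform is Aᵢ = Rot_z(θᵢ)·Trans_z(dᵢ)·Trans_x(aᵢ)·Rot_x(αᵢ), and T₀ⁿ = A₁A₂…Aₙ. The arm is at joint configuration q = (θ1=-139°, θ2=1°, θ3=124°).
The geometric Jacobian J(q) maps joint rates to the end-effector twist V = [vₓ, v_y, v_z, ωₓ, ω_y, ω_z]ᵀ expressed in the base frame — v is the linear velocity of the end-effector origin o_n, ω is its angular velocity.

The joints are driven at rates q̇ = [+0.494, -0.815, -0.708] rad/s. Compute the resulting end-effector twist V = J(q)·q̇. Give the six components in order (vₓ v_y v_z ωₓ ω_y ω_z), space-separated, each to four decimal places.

0.2103 -0.4790 -0.2293 0.9992 -1.1494 0.4940

o_n = [-0.7631, -0.6633, 0.2455]
J₁: ẑ×o_n = [0.6633, -0.7631, 0.0000], ω = ẑ
J2: z=[-0.6561, 0.7547, 0.0000] o=[-0.5057, -0.4396, 0.1400] → [0.0796, 0.0692, 0.3411, -0.6561, 0.7547, 0.0000]
J3: z=[-0.6561, 0.7547, 0.0000] o=[-0.8150, -0.7085, 0.1472] → [0.0742, 0.0645, -0.0688, -0.6561, 0.7547, 0.0000]
V = J·q̇ = [0.2103, -0.4790, -0.2293, 0.9992, -1.1494, 0.4940]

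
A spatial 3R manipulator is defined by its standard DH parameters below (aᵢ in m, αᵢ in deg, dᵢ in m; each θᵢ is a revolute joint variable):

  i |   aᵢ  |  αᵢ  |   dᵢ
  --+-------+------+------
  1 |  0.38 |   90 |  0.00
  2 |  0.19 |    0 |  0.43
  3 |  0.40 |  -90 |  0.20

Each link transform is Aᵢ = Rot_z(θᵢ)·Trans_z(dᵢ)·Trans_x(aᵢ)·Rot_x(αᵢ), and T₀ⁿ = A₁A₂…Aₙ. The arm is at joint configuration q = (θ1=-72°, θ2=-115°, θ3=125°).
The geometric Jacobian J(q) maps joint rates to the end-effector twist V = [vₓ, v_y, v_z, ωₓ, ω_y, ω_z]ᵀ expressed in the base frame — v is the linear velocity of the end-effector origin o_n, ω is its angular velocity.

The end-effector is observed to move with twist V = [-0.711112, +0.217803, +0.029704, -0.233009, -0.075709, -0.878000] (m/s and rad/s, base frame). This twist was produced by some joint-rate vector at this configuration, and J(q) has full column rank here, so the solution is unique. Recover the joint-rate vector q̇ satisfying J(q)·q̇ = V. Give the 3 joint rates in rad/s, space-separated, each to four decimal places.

o_n = [-0.3848, -0.8544, -0.1027]
J₁: ẑ×o_n = [0.8544, -0.3848, 0.0000], ω = ẑ
J2: z=[-0.9511, -0.3090, 0.0000] o=[0.1174, -0.3614, 0.0000] → [0.0317, -0.0977, 0.3136, -0.9511, -0.3090, 0.0000]
J3: z=[-0.9511, -0.3090, 0.0000] o=[-0.3163, -0.4179, -0.1722] → [-0.0215, 0.0661, 0.3939, -0.9511, -0.3090, 0.0000]
q̇ = J⁺·V = [-0.8780, 0.8320, -0.5870]

-0.8780 0.8320 -0.5870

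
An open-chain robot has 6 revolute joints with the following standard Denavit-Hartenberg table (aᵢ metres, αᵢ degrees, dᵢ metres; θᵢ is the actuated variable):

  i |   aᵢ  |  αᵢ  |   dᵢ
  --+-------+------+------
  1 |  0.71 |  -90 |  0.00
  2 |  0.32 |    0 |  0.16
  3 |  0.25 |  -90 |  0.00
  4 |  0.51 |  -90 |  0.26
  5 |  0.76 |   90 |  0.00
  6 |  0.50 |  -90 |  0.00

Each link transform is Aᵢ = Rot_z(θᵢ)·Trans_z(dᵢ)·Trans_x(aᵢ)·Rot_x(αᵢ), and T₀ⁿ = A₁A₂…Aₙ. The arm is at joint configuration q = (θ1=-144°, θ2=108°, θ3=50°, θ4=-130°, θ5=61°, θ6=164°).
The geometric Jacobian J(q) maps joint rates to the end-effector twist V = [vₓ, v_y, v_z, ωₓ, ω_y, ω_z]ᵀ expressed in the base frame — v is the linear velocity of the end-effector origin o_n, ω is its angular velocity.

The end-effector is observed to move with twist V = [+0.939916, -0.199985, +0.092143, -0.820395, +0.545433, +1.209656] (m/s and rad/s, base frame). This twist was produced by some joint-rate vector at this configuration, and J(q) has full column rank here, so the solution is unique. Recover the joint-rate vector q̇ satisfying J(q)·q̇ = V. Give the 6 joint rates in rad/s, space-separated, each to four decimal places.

o_n = [-0.0974, -0.9892, -0.2676]
J₁: ẑ×o_n = [0.9892, -0.0974, 0.0000], ω = ẑ
J2: z=[0.5878, -0.8090, 0.0000] o=[-0.5744, -0.4173, 0.0000] → [0.2165, 0.1573, 0.0498, 0.5878, -0.8090, 0.0000]
J3: z=[0.5878, -0.8090, 0.0000] o=[-0.4004, -0.4886, -0.3043] → [-0.0297, -0.0216, -0.0491, 0.5878, -0.8090, 0.0000]
J4: z=[0.3031, 0.2202, 0.9272] o=[-0.2128, -0.3524, -0.3980] → [0.6191, 0.0675, -0.2184, 0.3031, 0.2202, 0.9272]
J5: z=[0.9524, -0.1025, -0.2870] o=[-0.1503, -0.7899, -0.0341] → [-0.0333, 0.2072, -0.1844, 0.9524, -0.1025, -0.2870]
J6: z=[0.1190, -0.7417, 0.6601] o=[-0.3635, -1.2937, -0.5617] → [-0.4191, 0.1406, 0.2336, 0.1190, -0.7417, 0.6601]
q̇ = J⁺·V = [0.8950, -0.1830, -0.4340, 0.1380, -0.5310, 0.0520]

0.8950 -0.1830 -0.4340 0.1380 -0.5310 0.0520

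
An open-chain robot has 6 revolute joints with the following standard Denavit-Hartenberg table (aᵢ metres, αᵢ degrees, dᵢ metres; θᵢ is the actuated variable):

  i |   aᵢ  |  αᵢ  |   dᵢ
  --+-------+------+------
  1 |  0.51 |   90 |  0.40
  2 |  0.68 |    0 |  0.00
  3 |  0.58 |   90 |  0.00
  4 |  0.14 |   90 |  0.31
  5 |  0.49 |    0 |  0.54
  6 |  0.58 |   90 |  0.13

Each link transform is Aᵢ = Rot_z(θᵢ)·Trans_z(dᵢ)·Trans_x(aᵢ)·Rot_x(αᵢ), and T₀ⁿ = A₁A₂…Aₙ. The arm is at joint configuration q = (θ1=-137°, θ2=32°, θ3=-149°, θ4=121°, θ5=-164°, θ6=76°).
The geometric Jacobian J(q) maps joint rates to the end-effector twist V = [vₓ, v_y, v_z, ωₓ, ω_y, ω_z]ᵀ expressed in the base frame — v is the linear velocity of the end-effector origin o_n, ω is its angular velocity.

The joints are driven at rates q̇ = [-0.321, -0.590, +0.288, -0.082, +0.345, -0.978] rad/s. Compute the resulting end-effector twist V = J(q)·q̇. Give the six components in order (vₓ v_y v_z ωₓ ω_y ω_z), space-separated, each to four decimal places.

0.1470 0.0527 -0.5013 0.1947 -0.6771 0.1252

o_n = [-0.6757, -0.5225, -0.5945]
J₁: ẑ×o_n = [0.5225, -0.6757, 0.0000], ω = ẑ
J2: z=[-0.6820, 0.7314, 0.0000] o=[-0.3730, -0.3478, 0.4000] → [-0.7273, -0.6782, 0.3406, -0.6820, 0.7314, 0.0000]
J3: z=[-0.6820, 0.7314, 0.0000] o=[-0.7947, -0.7411, 0.7603] → [-0.9909, -0.9240, -0.2361, -0.6820, 0.7314, 0.0000]
J4: z=[0.6516, 0.6077, 0.4540] o=[-0.6022, -0.5615, 0.2436] → [-0.5270, 0.5127, 0.0701, 0.6516, 0.6077, 0.4540]
J5: z=[-0.0667, 0.6421, -0.7637] o=[-0.5059, -0.3077, 0.4485] → [-0.8338, 0.0602, 0.1233, -0.0667, 0.6421, -0.7637]
J6: z=[-0.0667, 0.6421, -0.7637] o=[-0.2740, -0.2632, -0.2413] → [-0.4248, 0.2832, 0.2752, -0.0667, 0.6421, -0.7637]
V = J·q̇ = [0.1470, 0.0527, -0.5013, 0.1947, -0.6771, 0.1252]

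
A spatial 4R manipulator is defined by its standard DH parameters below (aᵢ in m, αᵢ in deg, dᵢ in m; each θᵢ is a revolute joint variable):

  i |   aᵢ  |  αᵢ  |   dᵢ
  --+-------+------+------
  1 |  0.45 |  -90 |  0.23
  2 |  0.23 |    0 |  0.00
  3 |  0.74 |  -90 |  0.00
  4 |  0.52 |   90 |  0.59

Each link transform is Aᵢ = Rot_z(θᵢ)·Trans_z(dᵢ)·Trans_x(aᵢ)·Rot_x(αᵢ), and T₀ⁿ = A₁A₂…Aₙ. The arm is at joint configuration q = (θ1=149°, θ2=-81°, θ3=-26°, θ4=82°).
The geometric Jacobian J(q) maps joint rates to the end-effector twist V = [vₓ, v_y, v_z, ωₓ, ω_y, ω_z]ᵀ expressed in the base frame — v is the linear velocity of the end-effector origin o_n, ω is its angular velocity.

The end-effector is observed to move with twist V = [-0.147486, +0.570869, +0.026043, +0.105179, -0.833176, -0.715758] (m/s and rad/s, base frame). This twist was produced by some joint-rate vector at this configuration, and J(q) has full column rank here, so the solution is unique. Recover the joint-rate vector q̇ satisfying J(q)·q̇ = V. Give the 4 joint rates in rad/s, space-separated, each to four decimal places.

-0.5570 0.7150 -0.0550 -0.5430

o_n = [-0.4314, 0.8600, 1.4065]
J₁: ẑ×o_n = [-0.8600, -0.4314, 0.0000], ω = ẑ
J2: z=[-0.5150, -0.8572, 0.0000] o=[-0.3857, 0.2318, 0.2300] → [-1.0085, 0.6060, -0.3627, -0.5150, -0.8572, 0.0000]
J3: z=[-0.5150, -0.8572, 0.0000] o=[-0.4166, 0.2503, 0.4572] → [-0.8138, 0.4890, -0.3267, -0.5150, -0.8572, 0.0000]
J4: z=[-0.8197, 0.4925, 0.2924] o=[-0.2311, 0.1389, 1.1648] → [-0.0918, 0.1396, -0.4924, -0.8197, 0.4925, 0.2924]
q̇ = J⁺·V = [-0.5570, 0.7150, -0.0550, -0.5430]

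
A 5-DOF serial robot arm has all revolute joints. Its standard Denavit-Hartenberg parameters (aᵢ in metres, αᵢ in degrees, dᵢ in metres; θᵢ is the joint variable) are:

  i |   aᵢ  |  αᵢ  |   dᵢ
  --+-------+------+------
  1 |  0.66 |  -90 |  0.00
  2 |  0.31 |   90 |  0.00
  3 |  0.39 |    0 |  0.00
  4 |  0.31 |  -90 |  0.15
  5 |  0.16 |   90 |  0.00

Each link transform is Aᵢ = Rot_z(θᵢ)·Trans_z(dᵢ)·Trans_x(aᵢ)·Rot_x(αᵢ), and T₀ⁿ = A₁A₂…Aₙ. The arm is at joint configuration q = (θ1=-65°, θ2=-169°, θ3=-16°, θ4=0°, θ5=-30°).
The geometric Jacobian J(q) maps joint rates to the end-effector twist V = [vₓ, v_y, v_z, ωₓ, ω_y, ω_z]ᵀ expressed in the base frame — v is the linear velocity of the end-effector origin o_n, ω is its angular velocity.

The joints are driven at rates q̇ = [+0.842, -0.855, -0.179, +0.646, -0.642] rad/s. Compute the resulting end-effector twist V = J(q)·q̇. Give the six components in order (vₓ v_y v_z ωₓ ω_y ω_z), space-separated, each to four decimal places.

-0.1472 -0.2885 -1.0636 -1.2984 -0.6988 0.3498

o_n = [-0.4121, 0.3369, -0.0128]
J₁: ẑ×o_n = [-0.3369, -0.4121, 0.0000], ω = ẑ
J2: z=[0.9063, 0.4226, 0.0000] o=[0.2789, -0.5982, 0.0000] → [-0.0054, 0.0116, 1.1395, 0.9063, 0.4226, 0.0000]
J3: z=[-0.0806, 0.1729, -0.9816] o=[0.1503, -0.3224, 0.0592] → [0.6347, 0.5463, 0.0441, -0.0806, 0.1729, -0.9816]
J4: z=[-0.0806, 0.1729, -0.9816] o=[-0.1026, -0.0343, 0.1307] → [0.3395, 0.2922, 0.0236, -0.0806, 0.1729, -0.9816]
J5: z=[0.7568, 0.6515, 0.0526] o=[-0.3158, 0.2207, 0.0403] → [-0.0407, 0.0351, 0.1507, 0.7568, 0.6515, 0.0526]
V = J·q̇ = [-0.1472, -0.2885, -1.0636, -1.2984, -0.6988, 0.3498]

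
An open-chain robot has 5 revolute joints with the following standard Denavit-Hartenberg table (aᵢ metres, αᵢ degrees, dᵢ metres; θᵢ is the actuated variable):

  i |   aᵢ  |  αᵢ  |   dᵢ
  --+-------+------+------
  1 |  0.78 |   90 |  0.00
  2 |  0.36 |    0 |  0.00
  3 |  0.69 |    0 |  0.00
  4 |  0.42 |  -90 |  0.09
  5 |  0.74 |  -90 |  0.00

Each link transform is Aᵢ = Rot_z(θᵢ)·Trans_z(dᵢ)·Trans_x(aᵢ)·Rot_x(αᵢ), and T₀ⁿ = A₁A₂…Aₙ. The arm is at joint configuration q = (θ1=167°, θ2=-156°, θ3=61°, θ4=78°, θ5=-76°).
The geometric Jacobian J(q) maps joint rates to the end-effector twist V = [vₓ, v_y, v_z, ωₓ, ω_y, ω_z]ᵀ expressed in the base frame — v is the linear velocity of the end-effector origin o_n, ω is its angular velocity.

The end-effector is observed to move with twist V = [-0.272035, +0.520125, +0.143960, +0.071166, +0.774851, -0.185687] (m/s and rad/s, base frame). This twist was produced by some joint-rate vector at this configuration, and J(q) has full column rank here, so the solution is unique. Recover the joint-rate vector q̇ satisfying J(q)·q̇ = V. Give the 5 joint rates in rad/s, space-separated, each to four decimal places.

o_n = [-0.7574, 1.0041, -1.0089]
J₁: ẑ×o_n = [-1.0041, -0.7574, 0.0000], ω = ẑ
J2: z=[0.2250, 0.9744, 0.0000] o=[-0.7600, 0.1755, 0.0000] → [-0.9831, 0.2270, 0.1838, 0.2250, 0.9744, 0.0000]
J3: z=[0.2250, 0.9744, 0.0000] o=[-0.4396, 0.1015, -0.1464] → [-0.8404, 0.1940, 0.5127, 0.2250, 0.9744, 0.0000]
J4: z=[0.2250, 0.9744, 0.0000] o=[-0.3810, 0.0880, -0.8338] → [-0.1706, 0.0394, 0.5728, 0.2250, 0.9744, 0.0000]
J5: z=[-0.2849, 0.0658, 0.9563] o=[-0.7521, 0.2660, -0.9566] → [-0.7093, -0.0200, -0.2099, -0.2849, 0.0658, 0.9563]
q̇ = J⁺·V = [-0.5290, 0.5850, -0.0870, 0.2730, 0.3590]

-0.5290 0.5850 -0.0870 0.2730 0.3590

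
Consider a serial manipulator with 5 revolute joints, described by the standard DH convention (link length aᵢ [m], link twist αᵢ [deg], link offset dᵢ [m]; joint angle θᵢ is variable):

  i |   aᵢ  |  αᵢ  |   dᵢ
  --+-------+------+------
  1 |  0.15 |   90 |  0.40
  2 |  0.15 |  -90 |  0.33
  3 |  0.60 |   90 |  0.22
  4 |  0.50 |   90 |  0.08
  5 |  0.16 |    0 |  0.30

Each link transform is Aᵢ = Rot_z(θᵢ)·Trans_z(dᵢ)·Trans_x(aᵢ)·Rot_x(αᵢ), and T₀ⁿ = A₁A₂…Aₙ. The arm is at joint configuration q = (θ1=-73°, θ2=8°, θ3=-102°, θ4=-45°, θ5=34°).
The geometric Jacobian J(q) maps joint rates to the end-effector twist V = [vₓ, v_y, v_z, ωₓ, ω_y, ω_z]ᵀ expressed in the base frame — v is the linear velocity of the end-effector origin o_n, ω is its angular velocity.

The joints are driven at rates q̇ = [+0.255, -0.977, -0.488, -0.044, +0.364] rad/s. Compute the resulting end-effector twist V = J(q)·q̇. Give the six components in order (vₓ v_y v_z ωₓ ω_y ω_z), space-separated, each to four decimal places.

0.0520 0.6256 0.0779 1.2246 0.1659 -0.4697

o_n = [-1.0563, -0.3476, -0.0616]
J₁: ẑ×o_n = [0.3476, -1.0563, 0.0000], ω = ẑ
J2: z=[-0.9563, -0.2924, 0.0000] o=[0.0439, -0.1434, 0.4000] → [0.1349, -0.4414, -0.1264, -0.9563, -0.2924, 0.0000]
J3: z=[-0.0407, 0.1331, 0.9903] o=[-0.2283, -0.3820, 0.4209] → [-0.0983, -0.8395, 0.1088, -0.0407, 0.1331, 0.9903]
J4: z=[-0.0844, 0.9871, -0.1361] o=[-0.8346, -0.4062, 0.6214] → [-0.6662, -0.0274, 0.2138, -0.0844, 0.9871, -0.1361]
J5: z=[0.7328, -0.0311, -0.6798] o=[-1.1790, -0.4057, 0.2501] → [0.0492, 0.1450, 0.0464, 0.7328, -0.0311, -0.6798]
V = J·q̇ = [0.0520, 0.6256, 0.0779, 1.2246, 0.1659, -0.4697]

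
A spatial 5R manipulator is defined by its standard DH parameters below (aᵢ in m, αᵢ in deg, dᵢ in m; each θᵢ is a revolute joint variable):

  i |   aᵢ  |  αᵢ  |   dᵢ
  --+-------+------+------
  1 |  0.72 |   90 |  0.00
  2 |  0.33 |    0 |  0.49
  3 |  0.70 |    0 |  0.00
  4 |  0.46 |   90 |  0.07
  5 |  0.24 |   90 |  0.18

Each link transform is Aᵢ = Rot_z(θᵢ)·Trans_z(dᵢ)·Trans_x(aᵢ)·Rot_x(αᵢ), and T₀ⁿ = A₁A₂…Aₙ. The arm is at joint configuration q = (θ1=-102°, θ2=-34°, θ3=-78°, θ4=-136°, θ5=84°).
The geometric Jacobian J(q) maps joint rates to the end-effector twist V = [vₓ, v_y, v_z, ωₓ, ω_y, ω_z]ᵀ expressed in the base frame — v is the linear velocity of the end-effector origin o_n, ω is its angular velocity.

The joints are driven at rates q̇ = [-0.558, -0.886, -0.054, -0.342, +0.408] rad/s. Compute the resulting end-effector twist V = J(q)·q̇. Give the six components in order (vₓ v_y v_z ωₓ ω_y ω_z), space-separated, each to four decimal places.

o_n = [-0.9302, -0.5348, -0.3164]
J₁: ẑ×o_n = [0.5348, -0.9302, 0.0000], ω = ẑ
J2: z=[-0.9781, 0.2079, 0.0000] o=[-0.1497, -0.7043, 0.0000] → [-0.0658, -0.3095, -0.0035, -0.9781, 0.2079, 0.0000]
J3: z=[-0.9781, 0.2079, 0.0000] o=[-0.6859, -0.8700, -0.1845] → [-0.0274, -0.1290, -0.2770, -0.9781, 0.2079, 0.0000]
J4: z=[-0.9781, 0.2079, 0.0000] o=[-0.6314, -0.6135, -0.8336] → [0.1075, 0.5059, -0.0148, -0.9781, 0.2079, 0.0000]
J5: z=[-0.1928, -0.9069, 0.3746] o=[-0.6640, -0.4304, -0.4071] → [-0.0431, -0.0822, -0.2213, -0.1928, -0.9069, 0.3746]
V = J·q̇ = [-0.2930, 0.5936, -0.0672, 1.1753, -0.6366, -0.4052]

-0.2930 0.5936 -0.0672 1.1753 -0.6366 -0.4052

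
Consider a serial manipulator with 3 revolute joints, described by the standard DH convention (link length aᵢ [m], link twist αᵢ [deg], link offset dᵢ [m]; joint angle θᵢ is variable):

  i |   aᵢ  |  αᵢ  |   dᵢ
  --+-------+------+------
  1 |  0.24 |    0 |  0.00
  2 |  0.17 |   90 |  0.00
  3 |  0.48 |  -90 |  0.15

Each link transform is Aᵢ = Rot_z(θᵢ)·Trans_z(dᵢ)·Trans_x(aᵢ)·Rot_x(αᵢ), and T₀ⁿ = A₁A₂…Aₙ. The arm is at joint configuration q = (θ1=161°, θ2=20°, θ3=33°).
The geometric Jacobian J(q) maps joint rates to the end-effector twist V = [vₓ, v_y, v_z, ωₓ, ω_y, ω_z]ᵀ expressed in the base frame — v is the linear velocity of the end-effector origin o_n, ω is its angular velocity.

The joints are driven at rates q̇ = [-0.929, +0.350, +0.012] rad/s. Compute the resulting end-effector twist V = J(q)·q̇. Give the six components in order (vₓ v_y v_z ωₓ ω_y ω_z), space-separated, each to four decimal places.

o_n = [-0.8020, 0.2181, 0.2614]
J₁: ẑ×o_n = [-0.2181, -0.8020, 0.0000], ω = ẑ
J2: z=[0.0000, 0.0000, 1.0000] o=[-0.2269, 0.0781, 0.0000] → [-0.1400, -0.5751, 0.0000, 0.0000, 0.0000, 1.0000]
J3: z=[-0.0175, 0.9998, 0.0000] o=[-0.3969, 0.0752, 0.0000] → [0.2614, 0.0046, 0.4026, -0.0175, 0.9998, 0.0000]
V = J·q̇ = [0.1568, 0.5438, 0.0048, -0.0002, 0.0120, -0.5790]

0.1568 0.5438 0.0048 -0.0002 0.0120 -0.5790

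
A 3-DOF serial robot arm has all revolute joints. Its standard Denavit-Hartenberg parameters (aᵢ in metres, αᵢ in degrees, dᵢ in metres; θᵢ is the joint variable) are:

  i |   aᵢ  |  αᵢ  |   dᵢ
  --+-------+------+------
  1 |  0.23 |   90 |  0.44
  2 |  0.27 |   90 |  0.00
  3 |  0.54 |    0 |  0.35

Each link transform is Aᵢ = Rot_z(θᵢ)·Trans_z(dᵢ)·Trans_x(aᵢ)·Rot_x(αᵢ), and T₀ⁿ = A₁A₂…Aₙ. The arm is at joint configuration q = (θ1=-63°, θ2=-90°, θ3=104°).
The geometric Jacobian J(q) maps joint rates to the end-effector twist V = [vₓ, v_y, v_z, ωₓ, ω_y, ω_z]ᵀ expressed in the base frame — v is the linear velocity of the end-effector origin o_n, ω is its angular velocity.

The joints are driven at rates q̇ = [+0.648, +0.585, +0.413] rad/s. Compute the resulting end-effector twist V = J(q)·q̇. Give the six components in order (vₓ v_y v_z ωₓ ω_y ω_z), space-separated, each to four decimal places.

o_n = [-0.5213, -0.1310, 0.3006]
J₁: ẑ×o_n = [0.1310, -0.5213, 0.0000], ω = ẑ
J2: z=[-0.8910, -0.4540, 0.0000] o=[0.1044, -0.2049, 0.4400] → [0.0633, -0.1242, -0.3500, -0.8910, -0.4540, 0.0000]
J3: z=[-0.4540, 0.8910, -0.0000] o=[0.1044, -0.2049, 0.1700] → [0.1164, 0.0593, 0.5240, -0.4540, 0.8910, -0.0000]
V = J·q̇ = [0.1699, -0.3860, 0.0116, -0.7087, 0.1024, 0.6480]

0.1699 -0.3860 0.0116 -0.7087 0.1024 0.6480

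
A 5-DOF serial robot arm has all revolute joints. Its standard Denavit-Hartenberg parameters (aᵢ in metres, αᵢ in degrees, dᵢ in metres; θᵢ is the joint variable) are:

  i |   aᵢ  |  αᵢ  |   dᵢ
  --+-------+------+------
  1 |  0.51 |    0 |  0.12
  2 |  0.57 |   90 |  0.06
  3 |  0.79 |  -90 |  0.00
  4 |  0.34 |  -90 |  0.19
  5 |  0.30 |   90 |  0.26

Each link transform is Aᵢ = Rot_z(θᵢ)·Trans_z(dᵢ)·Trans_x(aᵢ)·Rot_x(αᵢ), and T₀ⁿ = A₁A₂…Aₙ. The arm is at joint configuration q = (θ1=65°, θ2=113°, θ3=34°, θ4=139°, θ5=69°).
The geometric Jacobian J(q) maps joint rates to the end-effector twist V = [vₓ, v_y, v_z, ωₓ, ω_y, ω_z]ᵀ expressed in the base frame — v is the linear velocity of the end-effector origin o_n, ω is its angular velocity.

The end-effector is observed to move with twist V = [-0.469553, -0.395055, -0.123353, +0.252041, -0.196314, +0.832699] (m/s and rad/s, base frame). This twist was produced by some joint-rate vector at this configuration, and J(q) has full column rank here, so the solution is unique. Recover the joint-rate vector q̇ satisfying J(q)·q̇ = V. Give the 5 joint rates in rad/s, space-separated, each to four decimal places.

0.9200 -0.0720 -0.4440 0.1320 0.3400

o_n = [-0.6412, 0.3947, 0.2628]
J₁: ẑ×o_n = [-0.3947, -0.6412, 0.0000], ω = ẑ
J2: z=[0.0000, 0.0000, 1.0000] o=[0.2155, 0.4622, 0.1200] → [0.0675, -0.8568, 0.0000, 0.0000, 0.0000, 1.0000]
J3: z=[0.0349, 0.9994, 0.0000] o=[-0.3541, 0.4821, 0.1800] → [0.0828, -0.0029, 0.2839, 0.0349, 0.9994, 0.0000]
J4: z=[0.5589, -0.0195, 0.8290] o=[-1.0087, 0.5050, 0.6218] → [0.0984, 0.5052, -0.0544, 0.5589, -0.0195, 0.8290]
J5: z=[0.5699, 0.7353, -0.3669] o=[-0.6977, 0.2709, 0.6358] → [-0.2288, 0.1918, 0.0291, 0.5699, 0.7353, -0.3669]
q̇ = J⁺·V = [0.9200, -0.0720, -0.4440, 0.1320, 0.3400]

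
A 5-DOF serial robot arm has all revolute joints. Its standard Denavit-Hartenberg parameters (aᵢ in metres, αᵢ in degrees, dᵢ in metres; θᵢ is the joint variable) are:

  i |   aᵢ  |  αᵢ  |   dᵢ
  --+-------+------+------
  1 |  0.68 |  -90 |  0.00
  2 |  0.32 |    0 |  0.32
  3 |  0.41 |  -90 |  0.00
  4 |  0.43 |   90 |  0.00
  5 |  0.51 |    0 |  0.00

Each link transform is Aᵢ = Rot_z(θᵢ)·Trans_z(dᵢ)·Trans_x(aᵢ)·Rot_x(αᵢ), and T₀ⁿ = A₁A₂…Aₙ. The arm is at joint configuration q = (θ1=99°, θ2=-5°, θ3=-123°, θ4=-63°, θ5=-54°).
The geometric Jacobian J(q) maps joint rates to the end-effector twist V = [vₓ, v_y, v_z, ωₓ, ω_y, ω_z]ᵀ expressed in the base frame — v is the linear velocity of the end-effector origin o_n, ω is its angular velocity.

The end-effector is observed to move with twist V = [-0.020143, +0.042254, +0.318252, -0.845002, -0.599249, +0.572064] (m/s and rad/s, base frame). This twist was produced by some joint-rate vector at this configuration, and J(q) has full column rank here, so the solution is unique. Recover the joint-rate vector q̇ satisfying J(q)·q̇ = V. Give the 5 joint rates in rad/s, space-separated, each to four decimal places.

o_n = [-0.9923, 0.0628, 0.3580]
J₁: ẑ×o_n = [-0.0628, -0.9923, 0.0000], ω = ẑ
J2: z=[-0.9877, -0.1564, 0.0000] o=[-0.1064, 0.6716, 0.0000] → [-0.0560, 0.3536, 0.4627, -0.9877, -0.1564, 0.0000]
J3: z=[-0.9877, -0.1564, 0.0000] o=[-0.4723, 0.9364, 0.0279] → [-0.0516, 0.3261, 0.7815, -0.9877, -0.1564, 0.0000]
J4: z=[-0.1233, 0.7783, 0.6157] o=[-0.4328, 0.6871, 0.3510] → [0.3899, -0.3436, 0.5124, -0.1233, 0.7783, 0.6157]
J5: z=[-0.5342, 0.4708, -0.7021] o=[-0.7924, 0.5085, 0.5048] → [-0.3820, 0.0619, 0.3322, -0.5342, 0.4708, -0.7021]
q̇ = J⁺·V = [0.4190, 0.8790, 0.2550, -0.2680, -0.4530]

0.4190 0.8790 0.2550 -0.2680 -0.4530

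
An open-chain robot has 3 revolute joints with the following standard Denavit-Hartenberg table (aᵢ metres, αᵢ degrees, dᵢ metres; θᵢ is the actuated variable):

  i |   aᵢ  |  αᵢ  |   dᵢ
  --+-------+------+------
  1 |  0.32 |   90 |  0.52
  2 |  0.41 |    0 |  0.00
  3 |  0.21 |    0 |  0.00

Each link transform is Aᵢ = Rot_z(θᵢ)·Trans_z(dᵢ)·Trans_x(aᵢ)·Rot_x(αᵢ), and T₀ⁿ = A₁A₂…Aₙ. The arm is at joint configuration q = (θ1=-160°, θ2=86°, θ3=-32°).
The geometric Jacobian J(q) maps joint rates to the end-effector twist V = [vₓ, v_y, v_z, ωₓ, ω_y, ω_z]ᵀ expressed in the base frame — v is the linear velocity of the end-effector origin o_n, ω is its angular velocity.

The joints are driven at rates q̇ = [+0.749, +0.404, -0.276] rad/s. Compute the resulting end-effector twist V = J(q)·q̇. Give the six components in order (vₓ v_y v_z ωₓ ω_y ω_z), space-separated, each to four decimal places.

0.2966 -0.2683 0.0274 -0.0438 0.1203 0.7490

o_n = [-0.4436, -0.1614, 1.0989]
J₁: ẑ×o_n = [0.1614, -0.4436, 0.0000], ω = ẑ
J2: z=[-0.3420, 0.9397, 0.0000] o=[-0.3007, -0.1094, 0.5200] → [0.5440, 0.1980, 0.1520, -0.3420, 0.9397, 0.0000]
J3: z=[-0.3420, 0.9397, 0.0000] o=[-0.3276, -0.1192, 0.9290] → [0.1596, 0.0581, 0.1234, -0.3420, 0.9397, 0.0000]
V = J·q̇ = [0.2966, -0.2683, 0.0274, -0.0438, 0.1203, 0.7490]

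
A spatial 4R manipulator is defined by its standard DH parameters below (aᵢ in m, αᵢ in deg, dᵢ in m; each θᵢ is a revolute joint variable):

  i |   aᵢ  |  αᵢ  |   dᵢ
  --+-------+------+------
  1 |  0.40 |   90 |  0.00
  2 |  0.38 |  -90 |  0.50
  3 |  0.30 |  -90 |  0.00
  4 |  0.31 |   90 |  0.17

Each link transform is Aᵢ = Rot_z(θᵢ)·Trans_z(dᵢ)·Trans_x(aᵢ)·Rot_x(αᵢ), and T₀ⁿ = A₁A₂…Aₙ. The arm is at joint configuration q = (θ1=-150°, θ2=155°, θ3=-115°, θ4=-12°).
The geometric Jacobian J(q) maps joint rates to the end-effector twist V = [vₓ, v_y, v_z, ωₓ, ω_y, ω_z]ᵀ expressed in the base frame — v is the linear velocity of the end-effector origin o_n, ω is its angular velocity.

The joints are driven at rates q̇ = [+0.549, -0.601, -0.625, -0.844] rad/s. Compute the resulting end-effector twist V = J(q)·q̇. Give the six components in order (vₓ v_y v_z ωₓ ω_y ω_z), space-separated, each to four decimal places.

o_n = [-0.6630, 0.9088, 0.0596]
J₁: ẑ×o_n = [-0.9088, -0.6630, 0.0000], ω = ẑ
J2: z=[-0.5000, 0.8660, 0.0000] o=[-0.3464, -0.2000, 0.0000] → [0.0516, 0.0298, -0.2802, -0.5000, 0.8660, 0.0000]
J3: z=[0.3660, 0.2113, -0.9063] o=[-0.2982, 0.4052, 0.1606] → [0.4351, 0.3676, 0.2614, 0.3660, 0.2113, -0.9063]
J4: z=[0.5000, 0.7767, 0.3830] o=[-0.5336, 0.5832, 0.1070] → [-0.1616, -0.0258, 0.2633, 0.5000, 0.7767, 0.3830]
V = J·q̇ = [-0.6655, -0.5899, -0.2172, -0.3503, -1.3081, 0.7922]

-0.6655 -0.5899 -0.2172 -0.3503 -1.3081 0.7922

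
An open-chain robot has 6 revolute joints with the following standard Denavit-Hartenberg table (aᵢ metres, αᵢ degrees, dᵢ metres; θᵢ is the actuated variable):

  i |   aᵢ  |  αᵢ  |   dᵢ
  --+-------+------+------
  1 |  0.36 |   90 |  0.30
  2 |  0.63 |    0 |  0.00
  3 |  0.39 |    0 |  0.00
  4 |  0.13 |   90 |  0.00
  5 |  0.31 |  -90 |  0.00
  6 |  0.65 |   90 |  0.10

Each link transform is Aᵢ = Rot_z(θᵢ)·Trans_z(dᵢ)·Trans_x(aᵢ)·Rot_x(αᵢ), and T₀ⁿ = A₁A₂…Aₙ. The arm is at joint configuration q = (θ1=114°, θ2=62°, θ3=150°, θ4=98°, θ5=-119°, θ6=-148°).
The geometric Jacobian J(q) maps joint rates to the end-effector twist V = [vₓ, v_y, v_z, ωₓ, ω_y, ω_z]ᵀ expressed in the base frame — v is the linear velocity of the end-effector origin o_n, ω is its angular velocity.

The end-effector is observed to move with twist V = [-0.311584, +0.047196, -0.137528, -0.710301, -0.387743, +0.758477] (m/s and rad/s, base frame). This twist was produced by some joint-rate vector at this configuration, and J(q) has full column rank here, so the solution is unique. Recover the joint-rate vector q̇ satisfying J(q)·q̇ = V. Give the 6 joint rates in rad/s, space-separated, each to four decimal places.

o_n = [0.0361, 0.3183, 0.1720]
J₁: ẑ×o_n = [-0.3183, 0.0361, 0.0000], ω = ẑ
J2: z=[0.9135, 0.4067, 0.0000] o=[-0.1464, 0.3289, 0.3000] → [-0.0521, 0.1169, -0.0839, 0.9135, 0.4067, 0.0000]
J3: z=[0.9135, 0.4067, 0.0000] o=[-0.2667, 0.5991, 0.8563] → [-0.2783, 0.6251, -0.3796, 0.9135, 0.4067, 0.0000]
J4: z=[0.9135, 0.4067, 0.0000] o=[-0.1322, 0.2969, 0.6496] → [-0.1943, 0.4363, -0.0489, 0.9135, 0.4067, 0.0000]
J5: z=[0.3116, -0.6998, -0.6428] o=[-0.1662, 0.3733, 0.5500] → [0.2292, -0.0123, 0.1245, 0.3116, -0.6998, -0.6428]
J6: z=[-0.6716, 0.3164, -0.6700] o=[-0.3746, 0.1747, 0.6651] → [-0.0598, -0.6064, -0.2264, -0.6716, 0.3164, -0.6700]
q̇ = J⁺·V = [0.9560, -0.9440, 0.6070, -0.4090, 0.1770, 0.1250]

0.9560 -0.9440 0.6070 -0.4090 0.1770 0.1250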